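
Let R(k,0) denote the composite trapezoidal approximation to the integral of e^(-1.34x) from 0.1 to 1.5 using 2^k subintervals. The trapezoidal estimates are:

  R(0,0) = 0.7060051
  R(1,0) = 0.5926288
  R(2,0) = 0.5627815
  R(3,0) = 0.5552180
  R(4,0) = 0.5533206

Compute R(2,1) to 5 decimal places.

0.55283

R(2,1) = (4·0.5627815 − 0.5926288) / 3 = 0.5528324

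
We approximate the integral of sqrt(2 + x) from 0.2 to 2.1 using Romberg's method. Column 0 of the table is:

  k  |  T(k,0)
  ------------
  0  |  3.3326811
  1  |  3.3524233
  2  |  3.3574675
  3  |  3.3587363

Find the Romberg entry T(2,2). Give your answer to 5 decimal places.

3.35916

Richardson extrapolation on the trapezoidal column (denominator 4−1=3):
T(1,1) = 3.3524233 + (3.3524233 − 3.3326811)/3 = 3.3590040
T(2,1) = 3.3574675 + (3.3574675 − 3.3524233)/3 = 3.3591489
T(2,2) = (16·3.3591489 − 3.3590040) / 15 = 3.3591586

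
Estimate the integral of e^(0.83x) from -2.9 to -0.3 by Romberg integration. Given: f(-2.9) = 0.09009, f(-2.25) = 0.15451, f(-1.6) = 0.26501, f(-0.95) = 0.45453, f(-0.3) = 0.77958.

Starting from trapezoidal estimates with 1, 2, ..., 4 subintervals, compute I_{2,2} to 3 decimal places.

I_{0,0} (trapezoid, 1 panel, h=2.6000): 1.13057
I_{1,0} (trapezoid, 2 panels, h=1.3000): 0.90980
I_{2,0} (trapezoid, 4 panels, h=0.6500): 0.85078
I_{1,1} = 0.90980 + (0.90980 − 1.13057)/3 = 0.83621
I_{2,1} = 0.85078 + (0.85078 − 0.90980)/3 = 0.83111
I_{2,2} = 0.83111 + (0.83111 − 0.83621)/15 = 0.83077

0.831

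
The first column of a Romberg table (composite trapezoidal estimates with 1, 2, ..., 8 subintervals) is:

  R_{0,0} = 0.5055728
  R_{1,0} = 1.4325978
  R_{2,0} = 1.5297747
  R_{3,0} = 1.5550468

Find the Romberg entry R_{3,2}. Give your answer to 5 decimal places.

1.56356

Richardson extrapolation on the trapezoidal column (denominator 4−1=3):
R_{2,1} = 1.5297747 + (1.5297747 − 1.4325978)/3 = 1.5621670
R_{3,1} = 1.5550468 + (1.5550468 − 1.5297747)/3 = 1.5634708
R_{3,2} = (16·1.5634708 − 1.5621670) / 15 = 1.5635577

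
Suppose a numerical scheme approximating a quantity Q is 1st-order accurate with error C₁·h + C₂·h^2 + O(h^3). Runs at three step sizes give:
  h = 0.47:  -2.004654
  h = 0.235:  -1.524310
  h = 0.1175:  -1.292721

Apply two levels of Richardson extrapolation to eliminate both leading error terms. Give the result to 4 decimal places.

-1.0669

First eliminate the h term (factor 2^1 = 2):
  B₁ = (2·(-1.524310) − (-2.004654))/1 = -1.043966
  B₂ = (2·(-1.292721) − (-1.524310))/1 = -1.061132
Then eliminate the h^2 term (factor 2^2 = 4):
  (4·(-1.061132) − (-1.043966))/3 = -1.066854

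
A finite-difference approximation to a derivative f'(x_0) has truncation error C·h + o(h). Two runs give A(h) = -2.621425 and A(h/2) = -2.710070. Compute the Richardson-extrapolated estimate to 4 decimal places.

-2.7987

The leading error scales as h; refining by a factor of 2 reduces it by 2^1 = 2.
Extrapolated value = (2·A(h/2) − A(h)) / (2 − 1)
= (2·(-2.710070) − (-2.621425)) / 1
= -2.798715 / 1 = -2.798715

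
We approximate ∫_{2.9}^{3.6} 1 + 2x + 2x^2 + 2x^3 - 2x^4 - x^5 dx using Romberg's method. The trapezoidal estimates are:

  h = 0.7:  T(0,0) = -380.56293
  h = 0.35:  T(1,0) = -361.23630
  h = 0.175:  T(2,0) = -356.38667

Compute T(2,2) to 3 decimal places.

Richardson extrapolation on the trapezoidal column (denominator 4−1=3):
T(1,1) = (4·(-361.23630) − (-380.56293)) / 3 = -354.79409
T(2,1) = -356.38667 + (-356.38667 − (-361.23630))/3 = -354.77013
T(2,2) = (16·(-354.77013) − (-354.79409)) / 15 = -354.76853

-354.769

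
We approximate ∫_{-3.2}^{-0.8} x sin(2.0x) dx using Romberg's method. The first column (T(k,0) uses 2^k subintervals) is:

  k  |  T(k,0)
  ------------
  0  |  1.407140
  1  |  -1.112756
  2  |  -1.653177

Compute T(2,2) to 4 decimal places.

-1.8254

Richardson extrapolation on the trapezoidal column (denominator 4−1=3):
T(1,1) = (4·(-1.112756) − 1.407140) / 3 = -1.952721
T(2,1) = (4·(-1.653177) − (-1.112756)) / 3 = -1.833317
T(2,2) = -1.833317 + (-1.833317 − (-1.952721))/15 = -1.825357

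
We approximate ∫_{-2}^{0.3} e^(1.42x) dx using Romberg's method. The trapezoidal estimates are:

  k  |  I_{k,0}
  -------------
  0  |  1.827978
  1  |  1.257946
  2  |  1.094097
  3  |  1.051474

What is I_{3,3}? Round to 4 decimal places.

Richardson extrapolation on the trapezoidal column (denominator 4−1=3):
I_{1,1} = 1.257946 + (1.257946 − 1.827978)/3 = 1.067935
I_{2,1} = 1.094097 + (1.094097 − 1.257946)/3 = 1.039481
I_{3,1} = 1.051474 + (1.051474 − 1.094097)/3 = 1.037266
I_{2,2} = (16·1.039481 − 1.067935) / 15 = 1.037584
I_{3,2} = 1.037266 + (1.037266 − 1.039481)/15 = 1.037118
I_{3,3} = (64·1.037118 − 1.037584) / 63 = 1.037111

1.0371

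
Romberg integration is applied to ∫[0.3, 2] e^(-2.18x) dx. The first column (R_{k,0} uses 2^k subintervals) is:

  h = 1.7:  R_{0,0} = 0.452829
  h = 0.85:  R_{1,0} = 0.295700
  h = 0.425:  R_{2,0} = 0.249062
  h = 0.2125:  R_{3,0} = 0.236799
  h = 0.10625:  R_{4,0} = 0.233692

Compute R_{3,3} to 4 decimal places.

Richardson extrapolation on the trapezoidal column (denominator 4−1=3):
R_{1,1} = 0.295700 + (0.295700 − 0.452829)/3 = 0.243324
R_{2,1} = (4·0.249062 − 0.295700) / 3 = 0.233516
R_{3,1} = (4·0.236799 − 0.249062) / 3 = 0.232711
R_{2,2} = (16·0.233516 − 0.243324) / 15 = 0.232862
R_{3,2} = 0.232711 + (0.232711 − 0.233516)/15 = 0.232657
R_{3,3} = 0.232657 + (0.232657 − 0.232862)/63 = 0.232654

0.2327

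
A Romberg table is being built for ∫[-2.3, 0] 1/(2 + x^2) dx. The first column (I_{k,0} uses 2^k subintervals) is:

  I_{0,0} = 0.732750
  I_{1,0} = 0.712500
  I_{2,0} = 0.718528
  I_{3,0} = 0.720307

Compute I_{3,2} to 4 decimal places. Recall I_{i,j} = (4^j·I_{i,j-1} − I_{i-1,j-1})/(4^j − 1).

Richardson extrapolation on the trapezoidal column (denominator 4−1=3):
I_{2,1} = 0.718528 + (0.718528 − 0.712500)/3 = 0.720537
I_{3,1} = 0.720307 + (0.720307 − 0.718528)/3 = 0.720900
I_{3,2} = (16·0.720900 − 0.720537) / 15 = 0.720924

0.7209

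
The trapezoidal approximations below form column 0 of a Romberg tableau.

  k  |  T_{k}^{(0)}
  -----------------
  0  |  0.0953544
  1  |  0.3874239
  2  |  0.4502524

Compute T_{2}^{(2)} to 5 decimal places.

0.47029

T_{1}^{(1)} = (4·0.3874239 − 0.0953544) / 3 = 0.4847804
T_{2}^{(1)} = (4·0.4502524 − 0.3874239) / 3 = 0.4711952
T_{2}^{(2)} = 0.4711952 + (0.4711952 − 0.4847804)/15 = 0.4702895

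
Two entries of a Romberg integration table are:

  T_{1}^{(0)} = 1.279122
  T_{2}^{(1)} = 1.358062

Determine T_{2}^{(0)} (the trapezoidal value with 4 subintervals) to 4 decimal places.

From T_{2}^{(1)} = (4·T_{2}^{(0)} − T_{1}^{(0)})/3, solve for T_{2}^{(0)}:
4·T_{2}^{(0)} = 3·1.358062 + 1.279122 = 5.353308
T_{2}^{(0)} = 1.338327

1.3383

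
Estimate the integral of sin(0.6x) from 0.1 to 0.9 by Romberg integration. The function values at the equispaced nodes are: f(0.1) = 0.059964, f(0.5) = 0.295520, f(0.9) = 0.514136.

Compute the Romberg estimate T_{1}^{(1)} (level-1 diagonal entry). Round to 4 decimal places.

0.2342

T_{0}^{(0)} (trapezoid, 1 panel, h=0.8000): 0.229640
T_{1}^{(0)} (trapezoid, 2 panels, h=0.4000): 0.233028
T_{1}^{(1)} = 0.233028 + (0.233028 − 0.229640)/3 = 0.234157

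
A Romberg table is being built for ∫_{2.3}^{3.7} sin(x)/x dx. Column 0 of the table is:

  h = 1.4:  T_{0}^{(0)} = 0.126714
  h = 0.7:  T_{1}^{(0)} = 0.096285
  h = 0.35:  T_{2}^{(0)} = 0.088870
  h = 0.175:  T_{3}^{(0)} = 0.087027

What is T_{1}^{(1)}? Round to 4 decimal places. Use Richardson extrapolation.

0.0861

Richardson extrapolation on the trapezoidal column (denominator 4−1=3):
T_{1}^{(1)} = 0.096285 + (0.096285 − 0.126714)/3 = 0.086142
(Column j=1 coincides with Simpson's rule on the same nodes.)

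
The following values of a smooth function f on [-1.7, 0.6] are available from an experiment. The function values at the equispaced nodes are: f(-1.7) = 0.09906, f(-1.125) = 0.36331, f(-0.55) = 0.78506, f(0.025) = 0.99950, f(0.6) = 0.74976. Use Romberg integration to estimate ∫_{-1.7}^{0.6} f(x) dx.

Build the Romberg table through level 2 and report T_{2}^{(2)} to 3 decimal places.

1.507

T_{0}^{(0)} (trapezoid, 1 panel, h=2.3000): 0.97614
T_{1}^{(0)} (trapezoid, 2 panels, h=1.1500): 1.39089
T_{2}^{(0)} (trapezoid, 4 panels, h=0.5750): 1.47906
T_{1}^{(1)} = 1.39089 + (1.39089 − 0.97614)/3 = 1.52914
T_{2}^{(1)} = 1.47906 + (1.47906 − 1.39089)/3 = 1.50845
T_{2}^{(2)} = 1.50845 + (1.50845 − 1.52914)/15 = 1.50707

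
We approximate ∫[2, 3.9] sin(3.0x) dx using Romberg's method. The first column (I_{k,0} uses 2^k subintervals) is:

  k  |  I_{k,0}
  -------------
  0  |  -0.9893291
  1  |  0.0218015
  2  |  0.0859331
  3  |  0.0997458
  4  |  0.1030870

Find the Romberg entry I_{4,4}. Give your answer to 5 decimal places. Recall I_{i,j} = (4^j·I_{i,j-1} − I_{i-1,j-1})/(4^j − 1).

Richardson extrapolation on the trapezoidal column (denominator 4−1=3):
I_{1,1} = 0.0218015 + (0.0218015 − (-0.9893291))/3 = 0.3588450
I_{2,1} = 0.0859331 + (0.0859331 − 0.0218015)/3 = 0.1073103
I_{3,1} = 0.0997458 + (0.0997458 − 0.0859331)/3 = 0.1043500
I_{4,1} = (4·0.1030870 − 0.0997458) / 3 = 0.1042007
I_{2,2} = (16·0.1073103 − 0.3588450) / 15 = 0.0905413
I_{3,2} = 0.1043500 + (0.1043500 − 0.1073103)/15 = 0.1041526
I_{4,2} = 0.1042007 + (0.1042007 − 0.1043500)/15 = 0.1041907
I_{3,3} = (64·0.1041526 − 0.0905413) / 63 = 0.1043687
I_{4,3} = (64·0.1041907 − 0.1041526) / 63 = 0.1041913
I_{4,4} = 0.1041913 + (0.1041913 − 0.1043687)/255 = 0.1041906

0.10419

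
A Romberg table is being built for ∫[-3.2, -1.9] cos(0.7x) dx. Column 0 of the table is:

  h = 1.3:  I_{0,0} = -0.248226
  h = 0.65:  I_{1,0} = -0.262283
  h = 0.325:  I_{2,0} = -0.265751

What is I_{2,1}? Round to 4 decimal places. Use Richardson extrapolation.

Richardson extrapolation on the trapezoidal column (denominator 4−1=3):
I_{2,1} = (4·(-0.265751) − (-0.262283)) / 3 = -0.266907

-0.2669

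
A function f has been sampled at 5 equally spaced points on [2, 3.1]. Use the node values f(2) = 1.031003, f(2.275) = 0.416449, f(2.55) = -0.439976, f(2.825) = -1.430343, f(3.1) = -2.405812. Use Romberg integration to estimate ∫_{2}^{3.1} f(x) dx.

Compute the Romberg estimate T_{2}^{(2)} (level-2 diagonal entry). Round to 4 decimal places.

-0.5787

T_{0}^{(0)} (trapezoid, 1 panel, h=1.1000): -0.756145
T_{1}^{(0)} (trapezoid, 2 panels, h=0.5500): -0.620059
T_{2}^{(0)} (trapezoid, 4 panels, h=0.2750): -0.588850
T_{1}^{(1)} = -0.620059 + (-0.620059 − (-0.756145))/3 = -0.574697
T_{2}^{(1)} = -0.588850 + (-0.588850 − (-0.620059))/3 = -0.578447
T_{2}^{(2)} = -0.578447 + (-0.578447 − (-0.574697))/15 = -0.578697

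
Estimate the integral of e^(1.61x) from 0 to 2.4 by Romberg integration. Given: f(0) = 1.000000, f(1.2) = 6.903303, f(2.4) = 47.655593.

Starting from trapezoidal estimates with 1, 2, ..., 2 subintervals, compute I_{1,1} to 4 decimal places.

I_{0,0} (trapezoid, 1 panel, h=2.4000): 58.386712
I_{1,0} (trapezoid, 2 panels, h=1.2000): 37.477319
I_{1,1} = 37.477319 + (37.477319 − 58.386712)/3 = 30.507521

30.5075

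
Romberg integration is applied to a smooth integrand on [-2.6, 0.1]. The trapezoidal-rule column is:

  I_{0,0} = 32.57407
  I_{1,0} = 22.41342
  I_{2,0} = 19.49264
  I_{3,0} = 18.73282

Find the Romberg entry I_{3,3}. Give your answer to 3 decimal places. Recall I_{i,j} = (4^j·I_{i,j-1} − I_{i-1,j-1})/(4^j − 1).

18.477

Richardson extrapolation on the trapezoidal column (denominator 4−1=3):
I_{1,1} = 22.41342 + (22.41342 − 32.57407)/3 = 19.02654
I_{2,1} = (4·19.49264 − 22.41342) / 3 = 18.51905
I_{3,1} = (4·18.73282 − 19.49264) / 3 = 18.47955
I_{2,2} = 18.51905 + (18.51905 − 19.02654)/15 = 18.48522
I_{3,2} = 18.47955 + (18.47955 − 18.51905)/15 = 18.47692
I_{3,3} = (64·18.47692 − 18.48522) / 63 = 18.47679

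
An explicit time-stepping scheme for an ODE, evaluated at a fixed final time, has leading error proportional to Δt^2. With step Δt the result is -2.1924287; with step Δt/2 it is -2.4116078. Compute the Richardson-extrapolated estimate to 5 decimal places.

The leading error scales as Δt^2; refining by a factor of 2 reduces it by 2^2 = 4.
Extrapolated value = (4·A(Δt/2) − A(Δt)) / (4 − 1)
= (4·(-2.4116078) − (-2.1924287)) / 3
= -7.4540025 / 3 = -2.4846675

-2.48467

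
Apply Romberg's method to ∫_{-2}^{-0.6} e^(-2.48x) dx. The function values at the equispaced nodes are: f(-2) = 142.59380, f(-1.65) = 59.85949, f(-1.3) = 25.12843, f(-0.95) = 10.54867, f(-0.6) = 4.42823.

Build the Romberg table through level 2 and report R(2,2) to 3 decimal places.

55.747

R(0,0) (trapezoid, 1 panel, h=1.4000): 102.91542
R(1,0) (trapezoid, 2 panels, h=0.7000): 69.04761
R(2,0) (trapezoid, 4 panels, h=0.3500): 59.16666
R(1,1) = 69.04761 + (69.04761 − 102.91542)/3 = 57.75834
R(2,1) = 59.16666 + (59.16666 − 69.04761)/3 = 55.87301
R(2,2) = 55.87301 + (55.87301 − 57.75834)/15 = 55.74732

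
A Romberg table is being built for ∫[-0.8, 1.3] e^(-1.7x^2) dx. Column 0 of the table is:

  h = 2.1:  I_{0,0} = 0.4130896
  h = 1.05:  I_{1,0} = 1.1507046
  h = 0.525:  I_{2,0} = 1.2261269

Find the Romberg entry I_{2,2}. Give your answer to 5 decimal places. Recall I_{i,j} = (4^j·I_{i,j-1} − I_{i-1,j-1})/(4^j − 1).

1.24158

Richardson extrapolation on the trapezoidal column (denominator 4−1=3):
I_{1,1} = (4·1.1507046 − 0.4130896) / 3 = 1.3965763
I_{2,1} = 1.2261269 + (1.2261269 − 1.1507046)/3 = 1.2512677
I_{2,2} = (16·1.2512677 − 1.3965763) / 15 = 1.2415805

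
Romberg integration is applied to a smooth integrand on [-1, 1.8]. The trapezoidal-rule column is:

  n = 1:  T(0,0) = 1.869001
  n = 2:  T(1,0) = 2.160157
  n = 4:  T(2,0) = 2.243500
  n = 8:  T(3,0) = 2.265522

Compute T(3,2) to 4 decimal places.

2.2730

T(2,1) = 2.243500 + (2.243500 − 2.160157)/3 = 2.271281
T(3,1) = 2.265522 + (2.265522 − 2.243500)/3 = 2.272863
T(3,2) = (16·2.272863 − 2.271281) / 15 = 2.272968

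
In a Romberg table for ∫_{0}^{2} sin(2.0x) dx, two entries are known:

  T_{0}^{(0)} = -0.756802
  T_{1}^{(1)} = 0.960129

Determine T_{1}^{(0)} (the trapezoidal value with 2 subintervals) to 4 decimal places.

From T_{1}^{(1)} = (4·T_{1}^{(0)} − T_{0}^{(0)})/3, solve for T_{1}^{(0)}:
4·T_{1}^{(0)} = 3·0.960129 + (-0.756802) = 2.123585
T_{1}^{(0)} = 0.530896

0.5309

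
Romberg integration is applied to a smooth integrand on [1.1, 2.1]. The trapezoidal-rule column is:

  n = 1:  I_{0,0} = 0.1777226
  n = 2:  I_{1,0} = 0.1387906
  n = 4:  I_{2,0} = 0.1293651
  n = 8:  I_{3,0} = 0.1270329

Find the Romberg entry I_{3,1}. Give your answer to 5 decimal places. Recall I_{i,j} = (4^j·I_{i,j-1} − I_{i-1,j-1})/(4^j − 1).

I_{3,1} = (4·0.1270329 − 0.1293651) / 3 = 0.1262555

0.12626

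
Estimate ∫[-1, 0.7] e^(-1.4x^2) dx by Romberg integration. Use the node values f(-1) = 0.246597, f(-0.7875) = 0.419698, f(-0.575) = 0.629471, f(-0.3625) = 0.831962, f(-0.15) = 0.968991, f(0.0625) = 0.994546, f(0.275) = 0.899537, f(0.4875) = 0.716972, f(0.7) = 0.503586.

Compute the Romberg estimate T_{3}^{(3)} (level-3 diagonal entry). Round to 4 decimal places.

1.2466

T_{0}^{(0)} (trapezoid, 1 panel, h=1.7000): 0.637656
T_{1}^{(0)} (trapezoid, 2 panels, h=0.8500): 1.142470
T_{2}^{(0)} (trapezoid, 4 panels, h=0.4250): 1.221063
T_{3}^{(0)} (trapezoid, 8 panels, h=0.2125): 1.240207
T_{1}^{(1)} = 1.142470 + (1.142470 − 0.637656)/3 = 1.310741
T_{2}^{(1)} = 1.221063 + (1.221063 − 1.142470)/3 = 1.247261
T_{3}^{(1)} = 1.240207 + (1.240207 − 1.221063)/3 = 1.246588
T_{2}^{(2)} = 1.247261 + (1.247261 − 1.310741)/15 = 1.243029
T_{3}^{(2)} = 1.246588 + (1.246588 − 1.247261)/15 = 1.246543
T_{3}^{(3)} = 1.246543 + (1.246543 − 1.243029)/63 = 1.246599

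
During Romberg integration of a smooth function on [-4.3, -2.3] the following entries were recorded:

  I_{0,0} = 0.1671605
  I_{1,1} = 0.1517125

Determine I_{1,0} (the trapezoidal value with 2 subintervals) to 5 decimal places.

From I_{1,1} = (4·I_{1,0} − I_{0,0})/3, solve for I_{1,0}:
4·I_{1,0} = 3·0.1517125 + 0.1671605 = 0.6222980
I_{1,0} = 0.1555745

0.15557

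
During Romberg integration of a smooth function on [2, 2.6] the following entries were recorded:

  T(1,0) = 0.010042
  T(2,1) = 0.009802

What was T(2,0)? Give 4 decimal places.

0.0099

From T(2,1) = (4·T(2,0) − T(1,0))/3, solve for T(2,0):
4·T(2,0) = 3·0.009802 + 0.010042 = 0.039448
T(2,0) = 0.009862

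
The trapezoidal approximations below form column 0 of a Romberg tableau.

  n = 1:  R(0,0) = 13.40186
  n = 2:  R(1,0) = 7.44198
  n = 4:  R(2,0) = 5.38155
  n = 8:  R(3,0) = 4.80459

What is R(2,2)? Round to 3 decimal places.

4.644

Richardson extrapolation on the trapezoidal column (denominator 4−1=3):
R(1,1) = (4·7.44198 − 13.40186) / 3 = 5.45535
R(2,1) = 5.38155 + (5.38155 − 7.44198)/3 = 4.69474
R(2,2) = (16·4.69474 − 5.45535) / 15 = 4.64403
(Column j=1 coincides with Simpson's rule on the same nodes.)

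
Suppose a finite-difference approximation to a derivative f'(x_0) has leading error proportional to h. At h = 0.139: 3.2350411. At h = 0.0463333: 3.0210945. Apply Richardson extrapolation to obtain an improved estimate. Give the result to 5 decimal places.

2.91412

The leading error scales as h; refining by a factor of 3 reduces it by 3^1 = 3.
Extrapolated value = (3·A(h/3) − A(h)) / (3 − 1)
= (3·3.0210945 − 3.2350411) / 2
= 5.8282424 / 2 = 2.9141212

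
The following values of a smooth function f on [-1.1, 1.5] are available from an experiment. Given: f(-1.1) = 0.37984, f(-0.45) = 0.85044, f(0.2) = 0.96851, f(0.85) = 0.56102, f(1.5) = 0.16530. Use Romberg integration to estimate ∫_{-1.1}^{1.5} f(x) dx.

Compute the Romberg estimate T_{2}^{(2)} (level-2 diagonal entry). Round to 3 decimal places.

T_{0}^{(0)} (trapezoid, 1 panel, h=2.6000): 0.70868
T_{1}^{(0)} (trapezoid, 2 panels, h=1.3000): 1.61340
T_{2}^{(0)} (trapezoid, 4 panels, h=0.6500): 1.72415
T_{1}^{(1)} = 1.61340 + (1.61340 − 0.70868)/3 = 1.91497
T_{2}^{(1)} = 1.72415 + (1.72415 − 1.61340)/3 = 1.76107
T_{2}^{(2)} = 1.76107 + (1.76107 − 1.91497)/15 = 1.75081

1.751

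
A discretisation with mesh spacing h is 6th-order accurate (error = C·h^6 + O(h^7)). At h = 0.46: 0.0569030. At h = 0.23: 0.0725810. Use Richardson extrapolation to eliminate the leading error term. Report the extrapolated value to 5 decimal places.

The leading error scales as h^6; refining by a factor of 2 reduces it by 2^6 = 64.
Extrapolated value = (64·A(h/2) − A(h)) / (64 − 1)
= (64·0.0725810 − 0.0569030) / 63
= 4.5882810 / 63 = 0.0728299

0.07283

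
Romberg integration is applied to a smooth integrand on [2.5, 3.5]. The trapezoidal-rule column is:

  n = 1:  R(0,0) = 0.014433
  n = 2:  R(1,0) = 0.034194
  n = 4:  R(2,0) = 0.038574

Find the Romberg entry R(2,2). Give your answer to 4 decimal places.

R(1,1) = (4·0.034194 − 0.014433) / 3 = 0.040781
R(2,1) = (4·0.038574 − 0.034194) / 3 = 0.040034
R(2,2) = 0.040034 + (0.040034 − 0.040781)/15 = 0.039984
(Column j=1 coincides with Simpson's rule on the same nodes.)

0.0400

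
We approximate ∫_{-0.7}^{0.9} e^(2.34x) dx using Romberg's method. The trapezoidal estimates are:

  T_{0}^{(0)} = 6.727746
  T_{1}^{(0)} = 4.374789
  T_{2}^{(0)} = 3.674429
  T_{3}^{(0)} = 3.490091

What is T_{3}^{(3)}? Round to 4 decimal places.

Richardson extrapolation on the trapezoidal column (denominator 4−1=3):
T_{1}^{(1)} = (4·4.374789 − 6.727746) / 3 = 3.590470
T_{2}^{(1)} = (4·3.674429 − 4.374789) / 3 = 3.440976
T_{3}^{(1)} = (4·3.490091 − 3.674429) / 3 = 3.428645
T_{2}^{(2)} = 3.440976 + (3.440976 − 3.590470)/15 = 3.431010
T_{3}^{(2)} = (16·3.428645 − 3.440976) / 15 = 3.427823
T_{3}^{(3)} = 3.427823 + (3.427823 − 3.431010)/63 = 3.427772

3.4278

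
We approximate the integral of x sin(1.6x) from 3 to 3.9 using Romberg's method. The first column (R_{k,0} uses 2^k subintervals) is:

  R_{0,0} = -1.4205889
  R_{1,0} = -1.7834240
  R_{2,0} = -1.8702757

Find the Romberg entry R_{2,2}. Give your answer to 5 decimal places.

Richardson extrapolation on the trapezoidal column (denominator 4−1=3):
R_{1,1} = (4·(-1.7834240) − (-1.4205889)) / 3 = -1.9043690
R_{2,1} = (4·(-1.8702757) − (-1.7834240)) / 3 = -1.8992263
R_{2,2} = (16·(-1.8992263) − (-1.9043690)) / 15 = -1.8988835

-1.89888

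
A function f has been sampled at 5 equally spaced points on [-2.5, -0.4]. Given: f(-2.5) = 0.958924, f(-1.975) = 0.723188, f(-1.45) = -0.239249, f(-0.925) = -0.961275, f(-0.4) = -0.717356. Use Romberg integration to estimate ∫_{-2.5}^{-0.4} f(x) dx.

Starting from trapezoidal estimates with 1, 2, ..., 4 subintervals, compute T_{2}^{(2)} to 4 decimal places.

T_{0}^{(0)} (trapezoid, 1 panel, h=2.1000): 0.253646
T_{1}^{(0)} (trapezoid, 2 panels, h=1.0500): -0.124388
T_{2}^{(0)} (trapezoid, 4 panels, h=0.5250): -0.187190
T_{1}^{(1)} = -0.124388 + (-0.124388 − 0.253646)/3 = -0.250399
T_{2}^{(1)} = -0.187190 + (-0.187190 − (-0.124388))/3 = -0.208124
T_{2}^{(2)} = -0.208124 + (-0.208124 − (-0.250399))/15 = -0.205306

-0.2053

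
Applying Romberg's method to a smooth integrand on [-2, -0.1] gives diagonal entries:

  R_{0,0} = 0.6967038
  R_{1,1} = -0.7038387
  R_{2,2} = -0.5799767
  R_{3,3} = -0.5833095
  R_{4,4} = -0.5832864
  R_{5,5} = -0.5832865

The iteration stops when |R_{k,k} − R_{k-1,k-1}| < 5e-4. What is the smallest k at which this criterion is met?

k = 4

|R_{1,1} − R_{0,0}| = 1.4005425 ≥ 5e-4
|R_{2,2} − R_{1,1}| = 0.1238620 ≥ 5e-4
|R_{3,3} − R_{2,2}| = 0.0033328 ≥ 5e-4
|R_{4,4} − R_{3,3}| = 0.0000231 < 5e-4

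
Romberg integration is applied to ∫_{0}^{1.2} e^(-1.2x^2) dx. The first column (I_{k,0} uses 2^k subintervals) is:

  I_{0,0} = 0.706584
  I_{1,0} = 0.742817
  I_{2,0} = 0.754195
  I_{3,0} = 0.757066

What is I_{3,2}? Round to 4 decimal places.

I_{2,1} = 0.754195 + (0.754195 − 0.742817)/3 = 0.757988
I_{3,1} = (4·0.757066 − 0.754195) / 3 = 0.758023
I_{3,2} = (16·0.758023 − 0.757988) / 15 = 0.758025

0.7580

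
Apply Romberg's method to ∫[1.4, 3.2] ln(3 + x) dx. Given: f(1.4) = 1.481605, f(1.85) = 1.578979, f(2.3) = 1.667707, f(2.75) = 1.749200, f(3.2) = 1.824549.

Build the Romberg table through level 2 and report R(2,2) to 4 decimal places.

R(0,0) (trapezoid, 1 panel, h=1.8000): 2.975539
R(1,0) (trapezoid, 2 panels, h=0.9000): 2.988706
R(2,0) (trapezoid, 4 panels, h=0.4500): 2.992033
R(1,1) = 2.988706 + (2.988706 − 2.975539)/3 = 2.993095
R(2,1) = 2.992033 + (2.992033 − 2.988706)/3 = 2.993142
R(2,2) = 2.993142 + (2.993142 − 2.993095)/15 = 2.993145

2.9931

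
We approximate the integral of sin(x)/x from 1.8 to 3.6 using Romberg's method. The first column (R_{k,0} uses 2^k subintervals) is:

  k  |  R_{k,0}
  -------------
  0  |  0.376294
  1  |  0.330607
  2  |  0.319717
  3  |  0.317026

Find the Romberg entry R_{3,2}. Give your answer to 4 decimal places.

0.3161

R_{2,1} = 0.319717 + (0.319717 − 0.330607)/3 = 0.316087
R_{3,1} = 0.317026 + (0.317026 − 0.319717)/3 = 0.316129
R_{3,2} = (16·0.316129 − 0.316087) / 15 = 0.316132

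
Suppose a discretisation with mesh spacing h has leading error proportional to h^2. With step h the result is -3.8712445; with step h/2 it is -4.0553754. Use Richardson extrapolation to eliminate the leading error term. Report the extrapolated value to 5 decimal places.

The leading error scales as h^2; refining by a factor of 2 reduces it by 2^2 = 4.
Extrapolated value = (4·A(h/2) − A(h)) / (4 − 1)
= (4·(-4.0553754) − (-3.8712445)) / 3
= -12.3502571 / 3 = -4.1167524

-4.11675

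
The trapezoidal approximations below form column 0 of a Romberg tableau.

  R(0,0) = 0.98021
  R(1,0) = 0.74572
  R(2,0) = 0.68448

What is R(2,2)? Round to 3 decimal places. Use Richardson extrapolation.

Richardson extrapolation on the trapezoidal column (denominator 4−1=3):
R(1,1) = (4·0.74572 − 0.98021) / 3 = 0.66756
R(2,1) = (4·0.68448 − 0.74572) / 3 = 0.66407
R(2,2) = 0.66407 + (0.66407 − 0.66756)/15 = 0.66384
(Column j=1 coincides with Simpson's rule on the same nodes.)

0.664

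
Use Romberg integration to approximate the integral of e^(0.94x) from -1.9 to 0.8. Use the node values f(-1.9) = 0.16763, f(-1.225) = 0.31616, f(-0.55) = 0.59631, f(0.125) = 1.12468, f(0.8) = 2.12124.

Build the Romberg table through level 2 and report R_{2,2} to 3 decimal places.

2.079

R_{0,0} (trapezoid, 1 panel, h=2.7000): 3.08997
R_{1,0} (trapezoid, 2 panels, h=1.3500): 2.35001
R_{2,0} (trapezoid, 4 panels, h=0.6750): 2.14757
R_{1,1} = 2.35001 + (2.35001 − 3.08997)/3 = 2.10336
R_{2,1} = 2.14757 + (2.14757 − 2.35001)/3 = 2.08009
R_{2,2} = 2.08009 + (2.08009 − 2.10336)/15 = 2.07854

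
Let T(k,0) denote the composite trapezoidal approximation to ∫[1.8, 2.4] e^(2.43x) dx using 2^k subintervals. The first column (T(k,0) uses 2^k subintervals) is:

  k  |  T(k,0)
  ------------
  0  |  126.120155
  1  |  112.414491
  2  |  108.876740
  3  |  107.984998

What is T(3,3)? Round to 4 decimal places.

107.6871

Richardson extrapolation on the trapezoidal column (denominator 4−1=3):
T(1,1) = 112.414491 + (112.414491 − 126.120155)/3 = 107.845936
T(2,1) = (4·108.876740 − 112.414491) / 3 = 107.697490
T(3,1) = 107.984998 + (107.984998 − 108.876740)/3 = 107.687751
T(2,2) = 107.697490 + (107.697490 − 107.845936)/15 = 107.687594
T(3,2) = 107.687751 + (107.687751 − 107.697490)/15 = 107.687102
T(3,3) = 107.687102 + (107.687102 − 107.687594)/63 = 107.687094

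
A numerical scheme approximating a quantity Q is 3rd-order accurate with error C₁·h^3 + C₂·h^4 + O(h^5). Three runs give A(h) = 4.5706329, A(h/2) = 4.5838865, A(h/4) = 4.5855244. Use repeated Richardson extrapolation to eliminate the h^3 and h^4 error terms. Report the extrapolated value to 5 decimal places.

4.58576

First eliminate the h^3 term (factor 2^3 = 8):
  B₁ = (8·4.5838865 − 4.5706329)/7 = 4.5857799
  B₂ = (8·4.5855244 − 4.5838865)/7 = 4.5857584
Then eliminate the h^4 term (factor 2^4 = 16):
  (16·4.5857584 − 4.5857799)/15 = 4.5857570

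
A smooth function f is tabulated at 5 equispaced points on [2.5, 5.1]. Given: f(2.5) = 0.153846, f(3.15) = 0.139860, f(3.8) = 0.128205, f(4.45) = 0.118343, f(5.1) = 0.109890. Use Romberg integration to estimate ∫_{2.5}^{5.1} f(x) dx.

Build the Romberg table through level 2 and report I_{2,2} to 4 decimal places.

I_{0,0} (trapezoid, 1 panel, h=2.6000): 0.342857
I_{1,0} (trapezoid, 2 panels, h=1.3000): 0.338095
I_{2,0} (trapezoid, 4 panels, h=0.6500): 0.336879
I_{1,1} = 0.338095 + (0.338095 − 0.342857)/3 = 0.336508
I_{2,1} = 0.336879 + (0.336879 − 0.338095)/3 = 0.336474
I_{2,2} = 0.336474 + (0.336474 − 0.336508)/15 = 0.336472

0.3365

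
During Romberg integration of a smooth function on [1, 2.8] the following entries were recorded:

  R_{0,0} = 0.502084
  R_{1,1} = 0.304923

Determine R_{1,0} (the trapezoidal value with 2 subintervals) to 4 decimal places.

0.3542

From R_{1,1} = (4·R_{1,0} − R_{0,0})/3, solve for R_{1,0}:
4·R_{1,0} = 3·0.304923 + 0.502084 = 1.416853
R_{1,0} = 0.354213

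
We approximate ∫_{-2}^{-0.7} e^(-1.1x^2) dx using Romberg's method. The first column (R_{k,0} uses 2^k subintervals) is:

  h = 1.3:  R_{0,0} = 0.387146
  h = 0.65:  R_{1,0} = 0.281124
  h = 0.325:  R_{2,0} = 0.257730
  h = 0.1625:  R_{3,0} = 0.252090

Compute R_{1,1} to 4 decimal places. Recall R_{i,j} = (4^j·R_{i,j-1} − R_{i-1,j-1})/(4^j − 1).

0.2458

Richardson extrapolation on the trapezoidal column (denominator 4−1=3):
R_{1,1} = 0.281124 + (0.281124 − 0.387146)/3 = 0.245783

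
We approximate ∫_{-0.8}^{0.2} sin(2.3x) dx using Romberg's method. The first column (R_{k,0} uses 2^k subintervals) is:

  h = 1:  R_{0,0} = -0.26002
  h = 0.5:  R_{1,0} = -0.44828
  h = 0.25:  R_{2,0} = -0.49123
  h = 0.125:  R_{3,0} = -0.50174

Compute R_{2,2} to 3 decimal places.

R_{1,1} = (4·(-0.44828) − (-0.26002)) / 3 = -0.51103
R_{2,1} = (4·(-0.49123) − (-0.44828)) / 3 = -0.50555
R_{2,2} = (16·(-0.50555) − (-0.51103)) / 15 = -0.50518

-0.505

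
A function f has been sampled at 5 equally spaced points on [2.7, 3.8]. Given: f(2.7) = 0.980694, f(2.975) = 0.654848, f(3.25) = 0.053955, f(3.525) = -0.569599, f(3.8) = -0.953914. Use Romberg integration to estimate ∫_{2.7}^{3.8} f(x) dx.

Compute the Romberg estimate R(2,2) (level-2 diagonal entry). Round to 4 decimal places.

R(0,0) (trapezoid, 1 panel, h=1.1000): 0.014729
R(1,0) (trapezoid, 2 panels, h=0.5500): 0.037040
R(2,0) (trapezoid, 4 panels, h=0.2750): 0.041963
R(1,1) = 0.037040 + (0.037040 − 0.014729)/3 = 0.044477
R(2,1) = 0.041963 + (0.041963 − 0.037040)/3 = 0.043604
R(2,2) = 0.043604 + (0.043604 − 0.044477)/15 = 0.043546

0.0435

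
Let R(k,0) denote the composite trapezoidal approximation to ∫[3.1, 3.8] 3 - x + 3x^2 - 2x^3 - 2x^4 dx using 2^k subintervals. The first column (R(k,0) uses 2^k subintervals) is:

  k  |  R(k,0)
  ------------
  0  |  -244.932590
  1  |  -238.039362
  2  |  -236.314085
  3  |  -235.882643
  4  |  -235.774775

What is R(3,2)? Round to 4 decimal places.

R(2,1) = -236.314085 + (-236.314085 − (-238.039362))/3 = -235.738993
R(3,1) = (4·(-235.882643) − (-236.314085)) / 3 = -235.738829
R(3,2) = -235.738829 + (-235.738829 − (-235.738993))/15 = -235.738818

-235.7388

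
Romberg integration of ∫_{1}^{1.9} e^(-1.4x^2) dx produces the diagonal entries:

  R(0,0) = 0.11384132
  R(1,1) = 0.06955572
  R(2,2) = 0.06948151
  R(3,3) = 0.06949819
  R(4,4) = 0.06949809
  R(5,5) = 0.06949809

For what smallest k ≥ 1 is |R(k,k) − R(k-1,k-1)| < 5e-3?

|R(1,1) − R(0,0)| = 0.04428560 ≥ 5e-3
|R(2,2) − R(1,1)| = 0.00007421 < 5e-3

k = 2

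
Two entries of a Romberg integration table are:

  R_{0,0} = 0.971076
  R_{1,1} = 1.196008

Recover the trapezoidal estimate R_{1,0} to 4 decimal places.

1.1398

From R_{1,1} = (4·R_{1,0} − R_{0,0})/3, solve for R_{1,0}:
4·R_{1,0} = 3·1.196008 + 0.971076 = 4.559100
R_{1,0} = 1.139775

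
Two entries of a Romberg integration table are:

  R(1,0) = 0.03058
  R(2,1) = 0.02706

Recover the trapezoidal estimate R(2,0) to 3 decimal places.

From R(2,1) = (4·R(2,0) − R(1,0))/3, solve for R(2,0):
4·R(2,0) = 3·0.02706 + 0.03058 = 0.11176
R(2,0) = 0.02794

0.028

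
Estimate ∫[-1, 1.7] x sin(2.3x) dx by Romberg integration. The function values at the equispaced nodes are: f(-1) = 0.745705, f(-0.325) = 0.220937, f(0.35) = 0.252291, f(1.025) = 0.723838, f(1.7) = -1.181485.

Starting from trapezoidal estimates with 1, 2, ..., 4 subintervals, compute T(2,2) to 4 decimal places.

T(0,0) (trapezoid, 1 panel, h=2.7000): -0.588303
T(1,0) (trapezoid, 2 panels, h=1.3500): 0.046441
T(2,0) (trapezoid, 4 panels, h=0.6750): 0.660944
T(1,1) = 0.046441 + (0.046441 − (-0.588303))/3 = 0.258022
T(2,1) = 0.660944 + (0.660944 − 0.046441)/3 = 0.865778
T(2,2) = 0.865778 + (0.865778 − 0.258022)/15 = 0.906295

0.9063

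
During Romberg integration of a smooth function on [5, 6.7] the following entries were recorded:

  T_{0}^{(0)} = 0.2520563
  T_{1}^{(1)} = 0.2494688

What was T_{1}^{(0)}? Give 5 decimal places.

0.25012

From T_{1}^{(1)} = (4·T_{1}^{(0)} − T_{0}^{(0)})/3, solve for T_{1}^{(0)}:
4·T_{1}^{(0)} = 3·0.2494688 + 0.2520563 = 1.0004627
T_{1}^{(0)} = 0.2501157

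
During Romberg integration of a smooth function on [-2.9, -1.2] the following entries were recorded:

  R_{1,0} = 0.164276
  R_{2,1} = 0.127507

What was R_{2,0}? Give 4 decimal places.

From R_{2,1} = (4·R_{2,0} − R_{1,0})/3, solve for R_{2,0}:
4·R_{2,0} = 3·0.127507 + 0.164276 = 0.546797
R_{2,0} = 0.136699

0.1367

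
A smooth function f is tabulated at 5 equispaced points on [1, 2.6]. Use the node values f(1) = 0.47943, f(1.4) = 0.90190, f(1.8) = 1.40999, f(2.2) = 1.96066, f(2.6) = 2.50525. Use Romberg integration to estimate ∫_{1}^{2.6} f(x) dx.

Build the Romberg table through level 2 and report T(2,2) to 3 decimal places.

2.301

T(0,0) (trapezoid, 1 panel, h=1.6000): 2.38774
T(1,0) (trapezoid, 2 panels, h=0.8000): 2.32186
T(2,0) (trapezoid, 4 panels, h=0.4000): 2.30596
T(1,1) = 2.32186 + (2.32186 − 2.38774)/3 = 2.29990
T(2,1) = 2.30596 + (2.30596 − 2.32186)/3 = 2.30066
T(2,2) = 2.30066 + (2.30066 − 2.29990)/15 = 2.30071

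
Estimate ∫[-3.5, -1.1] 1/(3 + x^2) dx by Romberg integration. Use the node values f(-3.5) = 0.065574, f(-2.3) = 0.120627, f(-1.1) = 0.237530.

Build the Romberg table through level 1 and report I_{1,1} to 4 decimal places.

0.3142

I_{0,0} (trapezoid, 1 panel, h=2.4000): 0.363725
I_{1,0} (trapezoid, 2 panels, h=1.2000): 0.326615
I_{1,1} = 0.326615 + (0.326615 − 0.363725)/3 = 0.314245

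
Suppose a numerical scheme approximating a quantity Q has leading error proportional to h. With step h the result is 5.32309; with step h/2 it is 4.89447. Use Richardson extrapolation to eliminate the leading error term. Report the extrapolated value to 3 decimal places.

The leading error scales as h; refining by a factor of 2 reduces it by 2^1 = 2.
Extrapolated value = (2·A(h/2) − A(h)) / (2 − 1)
= (2·4.89447 − 5.32309) / 1
= 4.46585 / 1 = 4.46585

4.466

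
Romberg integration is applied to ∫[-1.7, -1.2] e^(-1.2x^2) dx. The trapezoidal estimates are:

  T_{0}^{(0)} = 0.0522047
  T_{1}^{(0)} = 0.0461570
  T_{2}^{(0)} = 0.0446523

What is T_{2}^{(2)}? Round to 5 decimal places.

Richardson extrapolation on the trapezoidal column (denominator 4−1=3):
T_{1}^{(1)} = 0.0461570 + (0.0461570 − 0.0522047)/3 = 0.0441411
T_{2}^{(1)} = 0.0446523 + (0.0446523 − 0.0461570)/3 = 0.0441507
T_{2}^{(2)} = (16·0.0441507 − 0.0441411) / 15 = 0.0441513

0.04415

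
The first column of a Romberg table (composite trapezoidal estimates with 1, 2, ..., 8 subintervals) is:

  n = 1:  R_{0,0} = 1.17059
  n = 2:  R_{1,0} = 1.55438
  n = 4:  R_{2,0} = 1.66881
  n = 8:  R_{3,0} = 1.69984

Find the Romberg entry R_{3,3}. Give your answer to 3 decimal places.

1.710

R_{1,1} = 1.55438 + (1.55438 − 1.17059)/3 = 1.68231
R_{2,1} = (4·1.66881 − 1.55438) / 3 = 1.70695
R_{3,1} = (4·1.69984 − 1.66881) / 3 = 1.71018
R_{2,2} = 1.70695 + (1.70695 − 1.68231)/15 = 1.70859
R_{3,2} = 1.71018 + (1.71018 − 1.70695)/15 = 1.71040
R_{3,3} = 1.71040 + (1.71040 − 1.70859)/63 = 1.71043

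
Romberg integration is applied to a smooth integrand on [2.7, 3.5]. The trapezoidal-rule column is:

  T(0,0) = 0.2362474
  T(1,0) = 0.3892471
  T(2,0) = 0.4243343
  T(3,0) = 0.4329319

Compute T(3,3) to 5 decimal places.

Richardson extrapolation on the trapezoidal column (denominator 4−1=3):
T(1,1) = (4·0.3892471 − 0.2362474) / 3 = 0.4402470
T(2,1) = 0.4243343 + (0.4243343 − 0.3892471)/3 = 0.4360300
T(3,1) = 0.4329319 + (0.4329319 − 0.4243343)/3 = 0.4357978
T(2,2) = 0.4360300 + (0.4360300 − 0.4402470)/15 = 0.4357489
T(3,2) = (16·0.4357978 − 0.4360300) / 15 = 0.4357823
T(3,3) = (64·0.4357823 − 0.4357489) / 63 = 0.4357828

0.43578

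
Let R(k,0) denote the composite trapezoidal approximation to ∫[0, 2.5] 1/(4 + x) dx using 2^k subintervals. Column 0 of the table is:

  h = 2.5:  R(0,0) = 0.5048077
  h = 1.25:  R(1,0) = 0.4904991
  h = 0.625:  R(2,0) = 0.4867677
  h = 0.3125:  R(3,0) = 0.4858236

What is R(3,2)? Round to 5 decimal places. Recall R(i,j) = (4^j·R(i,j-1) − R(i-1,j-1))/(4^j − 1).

R(2,1) = 0.4867677 + (0.4867677 − 0.4904991)/3 = 0.4855239
R(3,1) = (4·0.4858236 − 0.4867677) / 3 = 0.4855089
R(3,2) = (16·0.4855089 − 0.4855239) / 15 = 0.4855079

0.48551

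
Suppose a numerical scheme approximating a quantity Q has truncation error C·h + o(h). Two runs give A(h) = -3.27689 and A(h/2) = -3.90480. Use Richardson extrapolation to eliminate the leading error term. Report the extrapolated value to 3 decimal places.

-4.533

The leading error scales as h; refining by a factor of 2 reduces it by 2^1 = 2.
Extrapolated value = (2·A(h/2) − A(h)) / (2 − 1)
= (2·(-3.90480) − (-3.27689)) / 1
= -4.53271 / 1 = -4.53271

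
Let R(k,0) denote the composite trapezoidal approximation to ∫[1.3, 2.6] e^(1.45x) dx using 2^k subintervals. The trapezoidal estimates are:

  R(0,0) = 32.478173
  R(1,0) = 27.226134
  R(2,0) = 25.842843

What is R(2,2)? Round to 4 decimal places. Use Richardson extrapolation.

25.3755

R(1,1) = (4·27.226134 − 32.478173) / 3 = 25.475454
R(2,1) = 25.842843 + (25.842843 − 27.226134)/3 = 25.381746
R(2,2) = 25.381746 + (25.381746 − 25.475454)/15 = 25.375499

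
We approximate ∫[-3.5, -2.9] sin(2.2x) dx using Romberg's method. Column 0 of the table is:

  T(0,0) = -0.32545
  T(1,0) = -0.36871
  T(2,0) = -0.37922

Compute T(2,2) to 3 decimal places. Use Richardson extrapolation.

Richardson extrapolation on the trapezoidal column (denominator 4−1=3):
T(1,1) = (4·(-0.36871) − (-0.32545)) / 3 = -0.38313
T(2,1) = (4·(-0.37922) − (-0.36871)) / 3 = -0.38272
T(2,2) = -0.38272 + (-0.38272 − (-0.38313))/15 = -0.38269

-0.383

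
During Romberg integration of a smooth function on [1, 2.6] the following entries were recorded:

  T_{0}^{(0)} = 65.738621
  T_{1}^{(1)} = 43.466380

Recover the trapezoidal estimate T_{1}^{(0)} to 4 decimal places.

49.0344

From T_{1}^{(1)} = (4·T_{1}^{(0)} − T_{0}^{(0)})/3, solve for T_{1}^{(0)}:
4·T_{1}^{(0)} = 3·43.466380 + 65.738621 = 196.137761
T_{1}^{(0)} = 49.034440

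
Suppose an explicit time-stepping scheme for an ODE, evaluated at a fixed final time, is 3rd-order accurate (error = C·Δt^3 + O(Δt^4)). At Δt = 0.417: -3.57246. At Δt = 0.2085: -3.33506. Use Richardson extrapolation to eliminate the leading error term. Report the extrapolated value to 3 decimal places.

The leading error scales as Δt^3; refining by a factor of 2 reduces it by 2^3 = 8.
Extrapolated value = (8·A(Δt/2) − A(Δt)) / (8 − 1)
= (8·(-3.33506) − (-3.57246)) / 7
= -23.10802 / 7 = -3.30115

-3.301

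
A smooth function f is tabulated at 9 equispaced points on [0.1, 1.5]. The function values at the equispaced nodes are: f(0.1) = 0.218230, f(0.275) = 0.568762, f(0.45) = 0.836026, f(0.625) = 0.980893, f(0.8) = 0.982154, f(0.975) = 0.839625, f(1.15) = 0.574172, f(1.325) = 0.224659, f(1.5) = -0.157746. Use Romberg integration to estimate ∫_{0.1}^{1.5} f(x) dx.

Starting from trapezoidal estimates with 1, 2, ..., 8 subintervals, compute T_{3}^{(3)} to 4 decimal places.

0.8924

T_{0}^{(0)} (trapezoid, 1 panel, h=1.4000): 0.042339
T_{1}^{(0)} (trapezoid, 2 panels, h=0.7000): 0.708677
T_{2}^{(0)} (trapezoid, 4 panels, h=0.3500): 0.847908
T_{3}^{(0)} (trapezoid, 8 panels, h=0.1750): 0.881393
T_{1}^{(1)} = 0.708677 + (0.708677 − 0.042339)/3 = 0.930790
T_{2}^{(1)} = 0.847908 + (0.847908 − 0.708677)/3 = 0.894318
T_{3}^{(1)} = 0.881393 + (0.881393 − 0.847908)/3 = 0.892555
T_{2}^{(2)} = 0.894318 + (0.894318 − 0.930790)/15 = 0.891887
T_{3}^{(2)} = 0.892555 + (0.892555 − 0.894318)/15 = 0.892437
T_{3}^{(3)} = 0.892437 + (0.892437 − 0.891887)/63 = 0.892446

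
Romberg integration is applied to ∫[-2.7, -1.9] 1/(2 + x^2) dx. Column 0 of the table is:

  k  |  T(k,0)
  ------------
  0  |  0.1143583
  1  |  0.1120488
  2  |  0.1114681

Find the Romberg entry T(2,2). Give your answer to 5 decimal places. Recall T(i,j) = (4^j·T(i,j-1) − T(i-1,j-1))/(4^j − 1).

Richardson extrapolation on the trapezoidal column (denominator 4−1=3):
T(1,1) = (4·0.1120488 − 0.1143583) / 3 = 0.1112790
T(2,1) = (4·0.1114681 − 0.1120488) / 3 = 0.1112745
T(2,2) = (16·0.1112745 − 0.1112790) / 15 = 0.1112742

0.11127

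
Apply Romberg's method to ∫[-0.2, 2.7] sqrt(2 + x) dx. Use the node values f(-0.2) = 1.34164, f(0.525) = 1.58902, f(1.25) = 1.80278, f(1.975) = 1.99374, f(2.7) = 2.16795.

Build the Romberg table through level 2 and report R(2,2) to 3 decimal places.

R(0,0) (trapezoid, 1 panel, h=2.9000): 5.08891
R(1,0) (trapezoid, 2 panels, h=1.4500): 5.15848
R(2,0) (trapezoid, 4 panels, h=0.7250): 5.17674
R(1,1) = 5.15848 + (5.15848 − 5.08891)/3 = 5.18167
R(2,1) = 5.17674 + (5.17674 − 5.15848)/3 = 5.18283
R(2,2) = 5.18283 + (5.18283 − 5.18167)/15 = 5.18291

5.183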